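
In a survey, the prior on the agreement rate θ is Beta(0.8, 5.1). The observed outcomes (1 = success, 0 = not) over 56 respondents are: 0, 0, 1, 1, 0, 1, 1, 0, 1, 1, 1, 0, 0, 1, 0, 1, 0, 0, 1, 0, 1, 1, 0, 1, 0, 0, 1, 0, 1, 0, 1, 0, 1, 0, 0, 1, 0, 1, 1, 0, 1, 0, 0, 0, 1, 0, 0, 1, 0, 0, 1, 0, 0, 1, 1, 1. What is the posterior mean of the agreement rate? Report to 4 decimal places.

The Beta prior is conjugate to a Binomial/Bernoulli likelihood; the update adds successes to α and failures to β.
Posterior: Beta(α+k, β+n−k) = Beta(0.8+27, 5.1+29) = Beta(27.8, 34.1).
Posterior mean = α/(α+β) = 27.8/61.9 = 0.4491.

0.4491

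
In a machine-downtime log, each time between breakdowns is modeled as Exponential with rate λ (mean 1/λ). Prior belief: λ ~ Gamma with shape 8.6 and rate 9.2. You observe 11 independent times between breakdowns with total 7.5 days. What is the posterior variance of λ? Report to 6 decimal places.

With a Gamma(shape α, rate β) prior on the exponential rate λ, the posterior after n observations with total T = Σxᵢ is Gamma(α+n, β+T).
Posterior: Gamma(8.6+11, 9.2+7.5) = Gamma(19.6, 16.7).
Var = α/β² = 0.070279.

0.070279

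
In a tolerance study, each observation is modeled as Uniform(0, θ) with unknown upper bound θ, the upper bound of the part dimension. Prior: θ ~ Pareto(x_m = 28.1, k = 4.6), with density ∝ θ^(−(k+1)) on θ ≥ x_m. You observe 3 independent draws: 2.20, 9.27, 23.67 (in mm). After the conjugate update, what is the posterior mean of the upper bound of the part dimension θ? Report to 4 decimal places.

A Pareto(scale x_m, shape k) prior on the upper bound θ of Uniform(0, θ) is conjugate: posterior is Pareto(max(x_m, max xᵢ), k + n).
Sample maximum = 23.67; prior scale x_m = 28.1 → posterior scale = max = 28.10.
Posterior shape = 4.6 + 3 = 7.6.
E[θ|data] = k·x_m/(k−1) = 7.6·28.10/6.6 = 32.3576.

32.3576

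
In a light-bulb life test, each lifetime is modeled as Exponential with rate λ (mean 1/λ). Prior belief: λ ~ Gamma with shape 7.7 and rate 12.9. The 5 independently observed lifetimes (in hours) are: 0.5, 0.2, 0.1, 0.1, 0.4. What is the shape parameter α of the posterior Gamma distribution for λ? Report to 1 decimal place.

12.7

With a Gamma(shape α, rate β) prior on the exponential rate λ, the posterior after n observations with total T = Σxᵢ is Gamma(α+n, β+T).
Sum of observations T = 1.3 hours; n = 5.
Posterior: Gamma(7.7+5, 12.9+1.3) = Gamma(12.7, 14.2).
Posterior α = 12.7.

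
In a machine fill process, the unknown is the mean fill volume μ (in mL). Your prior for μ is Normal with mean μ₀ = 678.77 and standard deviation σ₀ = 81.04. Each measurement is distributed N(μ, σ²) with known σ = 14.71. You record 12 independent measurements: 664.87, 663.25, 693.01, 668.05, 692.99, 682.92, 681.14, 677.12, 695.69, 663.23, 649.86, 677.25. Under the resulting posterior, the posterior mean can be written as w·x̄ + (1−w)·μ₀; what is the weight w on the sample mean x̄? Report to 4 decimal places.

For Normal data with known variance σ², a Normal(μ₀, σ₀²) prior on μ is conjugate. Posterior precision = 1/σ₀² + n/σ²; posterior mean is the precision-weighted average of μ₀ and x̄.
σ₀² = 81.04² = 6567.4816, σ² = 14.71² = 216.3841. Prior precision 1/σ₀² = 1/6567.4816; data precision n/σ² = 12/216.3841.
w = (n/σ²)/(1/σ₀² + n/σ²) = n·σ₀²/(σ² + n·σ₀²) = 12·6567.4816/(216.3841 + 12·6567.4816) = 78809.7792/79026.1633 = 0.9973.

0.9973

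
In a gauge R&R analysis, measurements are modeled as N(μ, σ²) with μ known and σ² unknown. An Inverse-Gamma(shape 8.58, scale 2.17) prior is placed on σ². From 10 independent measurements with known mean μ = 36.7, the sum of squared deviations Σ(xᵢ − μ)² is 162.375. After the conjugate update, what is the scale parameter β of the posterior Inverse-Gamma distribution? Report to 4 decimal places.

With known mean μ and an Inverse-Gamma(α, β) prior on σ², the Normal likelihood is conjugate: posterior is Inv-Gamma(α + n/2, β + Σ(xᵢ−μ)²/2).
Posterior: Inv-Gamma(8.58 + 10/2, 2.17 + 162.375/2) = Inv-Gamma(13.58, 83.3575).
Posterior β = 83.3575.

83.3575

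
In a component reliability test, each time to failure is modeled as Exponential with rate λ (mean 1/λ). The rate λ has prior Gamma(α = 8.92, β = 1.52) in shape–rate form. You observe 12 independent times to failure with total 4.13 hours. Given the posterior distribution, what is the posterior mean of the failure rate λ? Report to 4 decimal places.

With a Gamma(shape α, rate β) prior on the exponential rate λ, the posterior after n observations with total T = Σxᵢ is Gamma(α+n, β+T).
Posterior: Gamma(8.92+12, 1.52+4.13) = Gamma(20.92, 5.65).
Posterior mean of λ = α/β = 20.92/5.65 = 3.7027.

3.7027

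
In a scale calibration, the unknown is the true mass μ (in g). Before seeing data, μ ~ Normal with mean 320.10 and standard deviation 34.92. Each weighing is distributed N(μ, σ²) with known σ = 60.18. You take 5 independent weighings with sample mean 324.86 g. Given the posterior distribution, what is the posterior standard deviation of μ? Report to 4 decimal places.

For Normal data with known variance σ², a Normal(μ₀, σ₀²) prior on μ is conjugate. Posterior precision = 1/σ₀² + n/σ²; posterior mean is the precision-weighted average of μ₀ and x̄.
σ₀² = 34.92² = 1219.4064, σ² = 60.18² = 3621.6324; σ² + n·σ₀² = 3621.6324 + 5·1219.4064 = 9718.6644.
Posterior precision = 1/σ₀² + n/σ² = 1/1219.4064 + 5/3621.6324 = (σ² + n·σ₀²)/(σ₀²σ²) = 9718.6644/(1219.4064·3621.6324); posterior variance σₙ² = σ₀²σ²/(σ² + n·σ₀²) = 1219.4064·3621.6324/9718.6644 = 454.408296.
Posterior SD = √σₙ² = √(1219.4064·3621.6324/9718.6644) = 21.3169.

21.3169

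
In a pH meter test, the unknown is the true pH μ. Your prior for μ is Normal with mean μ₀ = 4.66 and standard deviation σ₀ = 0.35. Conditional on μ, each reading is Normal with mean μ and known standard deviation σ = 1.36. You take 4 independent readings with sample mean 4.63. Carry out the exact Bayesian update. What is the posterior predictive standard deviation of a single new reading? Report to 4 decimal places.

For Normal data with known variance σ², a Normal(μ₀, σ₀²) prior on μ is conjugate. Posterior precision = 1/σ₀² + n/σ²; posterior mean is the precision-weighted average of μ₀ and x̄.
σ₀² = 0.35² = 0.1225, σ² = 1.36² = 1.8496; σ² + n·σ₀² = 1.8496 + 4·0.1225 = 2.3396.
Posterior precision = 1/σ₀² + n/σ² = 1/0.1225 + 4/1.8496 = (σ² + n·σ₀²)/(σ₀²σ²) = 2.3396/(0.1225·1.8496); posterior variance σₙ² = σ₀²σ²/(σ² + n·σ₀²) = 0.1225·1.8496/2.3396 = 0.096844.
Predictive variance for one new observation = σₙ² + σ² = 0.1225·1.8496/2.3396 + 1.8496 = σ²·(σ₀² + 2.3396)/2.3396 = 1.8496·2.4621/2.3396 = 1.946444; SD = √(1.8496·2.4621/2.3396) = 1.3952.

1.3952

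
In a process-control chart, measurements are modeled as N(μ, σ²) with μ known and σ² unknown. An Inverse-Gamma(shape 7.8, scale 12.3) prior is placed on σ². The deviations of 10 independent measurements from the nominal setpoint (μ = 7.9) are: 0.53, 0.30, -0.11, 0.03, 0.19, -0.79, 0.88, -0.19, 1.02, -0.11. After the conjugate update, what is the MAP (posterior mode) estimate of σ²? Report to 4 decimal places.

0.9966

With known mean μ and an Inverse-Gamma(α, β) prior on σ², the Normal likelihood is conjugate: posterior is Inv-Gamma(α + n/2, β + Σ(xᵢ−μ)²/2).
Σ(xᵢ−μ)² = (0.53)² + (0.30)² + (-0.11)² + (0.03)² + (0.19)² + (-0.79)² + (0.88)² + (-0.19)² + (1.02)² + (-0.11)² = 2.9071.
Posterior: Inv-Gamma(7.8 + 10/2, 12.3 + 2.9071/2) = Inv-Gamma(12.80, 13.75355).
Mode = β/(α+1) = 13.75355/13.80 = 0.9966.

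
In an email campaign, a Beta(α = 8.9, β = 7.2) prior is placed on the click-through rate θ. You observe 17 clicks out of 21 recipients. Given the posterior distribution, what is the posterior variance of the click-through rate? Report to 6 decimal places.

The Beta prior is conjugate to a Binomial/Bernoulli likelihood; the update adds successes to α and failures to β.
Posterior: Beta(α+k, β+n−k) = Beta(8.9+17, 7.2+4) = Beta(25.9, 11.2).
Var = αβ/((α+β)²(α+β+1)) = 25.9·11.2/(37.1²·38.1) = 0.005532.

0.005532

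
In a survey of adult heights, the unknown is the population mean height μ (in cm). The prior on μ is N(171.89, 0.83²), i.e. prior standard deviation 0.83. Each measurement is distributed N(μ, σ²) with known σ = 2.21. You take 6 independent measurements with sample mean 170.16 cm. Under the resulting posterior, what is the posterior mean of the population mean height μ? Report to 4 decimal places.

For Normal data with known variance σ², a Normal(μ₀, σ₀²) prior on μ is conjugate. Posterior precision = 1/σ₀² + n/σ²; posterior mean is the precision-weighted average of μ₀ and x̄.
n·x̄ = 6·170.16 = 1020.96.
σ₀² = 0.83² = 0.6889, σ² = 2.21² = 4.8841; σ² + n·σ₀² = 4.8841 + 6·0.6889 = 9.0175.
Posterior mean = (μ₀/σ₀² + n·x̄/σ²)/(1/σ₀² + n/σ²) = (σ²·μ₀ + σ₀²·n·x̄)/(σ² + n·σ₀²) = (4.8841·171.89 + 0.6889·1020.96)/9.0175 = 1542.867293/9.0175 = 171.0970.

171.0970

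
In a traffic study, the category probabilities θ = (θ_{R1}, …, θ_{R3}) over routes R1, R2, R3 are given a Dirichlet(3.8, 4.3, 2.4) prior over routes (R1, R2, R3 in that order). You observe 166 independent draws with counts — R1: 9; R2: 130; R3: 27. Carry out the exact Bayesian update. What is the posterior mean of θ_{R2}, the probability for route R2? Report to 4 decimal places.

0.7609

The Dirichlet prior is conjugate to the Multinomial likelihood: each posterior αⱼ = prior αⱼ + observed count nⱼ.
Posterior concentration: (12.8, 134.3, 29.4), total = 176.5.
E[θ_{R2}|data] = α_{R2}/Σα = 134.3/176.5 = 0.7609.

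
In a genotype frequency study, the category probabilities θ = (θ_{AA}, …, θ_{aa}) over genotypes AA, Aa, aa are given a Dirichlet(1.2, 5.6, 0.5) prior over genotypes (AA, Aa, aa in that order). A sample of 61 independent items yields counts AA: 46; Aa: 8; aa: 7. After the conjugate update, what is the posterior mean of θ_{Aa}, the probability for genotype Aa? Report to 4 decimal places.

0.1991

The Dirichlet prior is conjugate to the Multinomial likelihood: each posterior αⱼ = prior αⱼ + observed count nⱼ.
Posterior concentration: (47.2, 13.6, 7.5), total = 68.3.
E[θ_{Aa}|data] = α_{Aa}/Σα = 13.6/68.3 = 0.1991.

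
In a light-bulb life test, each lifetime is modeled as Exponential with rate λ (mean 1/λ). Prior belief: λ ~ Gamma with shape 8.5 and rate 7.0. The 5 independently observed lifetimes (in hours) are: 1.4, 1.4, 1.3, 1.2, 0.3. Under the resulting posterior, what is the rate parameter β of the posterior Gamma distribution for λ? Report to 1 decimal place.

12.6

With a Gamma(shape α, rate β) prior on the exponential rate λ, the posterior after n observations with total T = Σxᵢ is Gamma(α+n, β+T).
Sum of observations T = 5.6 hours; n = 5.
Posterior: Gamma(8.5+5, 7.0+5.6) = Gamma(13.5, 12.6).
Posterior β = 12.6.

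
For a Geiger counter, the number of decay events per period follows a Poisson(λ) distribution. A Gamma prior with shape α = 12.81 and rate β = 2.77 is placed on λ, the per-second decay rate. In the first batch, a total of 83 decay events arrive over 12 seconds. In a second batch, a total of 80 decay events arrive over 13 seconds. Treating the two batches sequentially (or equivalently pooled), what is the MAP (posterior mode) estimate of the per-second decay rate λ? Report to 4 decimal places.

With a Gamma(shape α, rate β) prior, the Poisson likelihood is conjugate: the posterior is Gamma(α + ΣXᵢ, β + n).
After batch 1: Gamma(α+S, β+n) = Gamma(12.81+83, 2.77+12) = Gamma(95.81, 14.77).
After batch 2: Gamma(α+S, β+n) = Gamma(95.81+80, 14.77+13) = Gamma(175.81, 27.77).
Mode of Gamma(α,β) for α≥1 is (α−1)/β = 174.81/27.77 = 6.2949.

6.2949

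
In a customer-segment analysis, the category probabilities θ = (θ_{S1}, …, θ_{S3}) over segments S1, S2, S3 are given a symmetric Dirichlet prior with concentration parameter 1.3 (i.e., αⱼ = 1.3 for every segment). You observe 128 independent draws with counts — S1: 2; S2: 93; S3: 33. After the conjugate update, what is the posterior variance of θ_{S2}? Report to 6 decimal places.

The Dirichlet prior is conjugate to the Multinomial likelihood: each posterior αⱼ = prior αⱼ + observed count nⱼ.
Posterior concentration: (3.3, 94.3, 34.3), total = 131.9.
Var[θ_j] = α_j(Σα−α_j)/((Σα)²(Σα+1)) = 94.3·37.6/(131.9²·132.9) = 0.001534.

0.001534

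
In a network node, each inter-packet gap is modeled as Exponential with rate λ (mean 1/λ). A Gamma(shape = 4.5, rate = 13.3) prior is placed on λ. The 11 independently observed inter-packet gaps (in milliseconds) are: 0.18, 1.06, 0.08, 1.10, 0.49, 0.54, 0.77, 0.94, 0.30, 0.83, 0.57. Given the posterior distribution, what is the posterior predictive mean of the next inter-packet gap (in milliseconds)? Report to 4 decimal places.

1.3903

With a Gamma(shape α, rate β) prior on the exponential rate λ, the posterior after n observations with total T = Σxᵢ is Gamma(α+n, β+T).
Sum of observations T = 6.86 milliseconds; n = 11.
Posterior: Gamma(4.5+11, 13.3+6.86) = Gamma(15.5, 20.16).
The predictive distribution for the next observation is Lomax; its mean is β/(α−1) = 20.16/14.5 = 1.3903.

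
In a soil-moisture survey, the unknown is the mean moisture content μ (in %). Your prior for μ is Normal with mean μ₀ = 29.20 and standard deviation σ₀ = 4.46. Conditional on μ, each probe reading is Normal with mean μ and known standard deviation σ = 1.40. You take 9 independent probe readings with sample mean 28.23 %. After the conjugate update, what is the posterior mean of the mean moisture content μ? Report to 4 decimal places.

For Normal data with known variance σ², a Normal(μ₀, σ₀²) prior on μ is conjugate. Posterior precision = 1/σ₀² + n/σ²; posterior mean is the precision-weighted average of μ₀ and x̄.
n·x̄ = 9·28.23 = 254.07.
σ₀² = 4.46² = 19.8916, σ² = 1.40² = 1.96; σ² + n·σ₀² = 1.96 + 9·19.8916 = 180.9844.
Posterior mean = (μ₀/σ₀² + n·x̄/σ²)/(1/σ₀² + n/σ²) = (σ²·μ₀ + σ₀²·n·x̄)/(σ² + n·σ₀²) = (1.96·29.20 + 19.8916·254.07)/180.9844 = 5111.090812/180.9844 = 28.2405.

28.2405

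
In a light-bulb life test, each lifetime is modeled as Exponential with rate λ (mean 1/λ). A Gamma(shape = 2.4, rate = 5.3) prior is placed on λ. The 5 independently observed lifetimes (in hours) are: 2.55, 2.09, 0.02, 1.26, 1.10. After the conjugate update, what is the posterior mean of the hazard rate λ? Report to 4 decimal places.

0.6006

With a Gamma(shape α, rate β) prior on the exponential rate λ, the posterior after n observations with total T = Σxᵢ is Gamma(α+n, β+T).
Sum of observations T = 7.02 hours; n = 5.
Posterior: Gamma(2.4+5, 5.3+7.02) = Gamma(7.4, 12.32).
Posterior mean of λ = α/β = 7.4/12.32 = 0.6006.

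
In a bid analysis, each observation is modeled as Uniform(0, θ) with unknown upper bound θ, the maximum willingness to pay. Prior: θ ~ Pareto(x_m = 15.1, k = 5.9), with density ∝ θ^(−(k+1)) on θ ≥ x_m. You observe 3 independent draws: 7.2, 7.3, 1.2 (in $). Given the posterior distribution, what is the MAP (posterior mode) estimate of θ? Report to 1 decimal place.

15.1

A Pareto(scale x_m, shape k) prior on the upper bound θ of Uniform(0, θ) is conjugate: posterior is Pareto(max(x_m, max xᵢ), k + n).
Sample maximum = 7.3; prior scale x_m = 15.1 → posterior scale = max = 15.1.
Posterior shape = 5.9 + 3 = 8.9.
The Pareto density is decreasing on [x_m, ∞), so the mode is x_m = 15.1.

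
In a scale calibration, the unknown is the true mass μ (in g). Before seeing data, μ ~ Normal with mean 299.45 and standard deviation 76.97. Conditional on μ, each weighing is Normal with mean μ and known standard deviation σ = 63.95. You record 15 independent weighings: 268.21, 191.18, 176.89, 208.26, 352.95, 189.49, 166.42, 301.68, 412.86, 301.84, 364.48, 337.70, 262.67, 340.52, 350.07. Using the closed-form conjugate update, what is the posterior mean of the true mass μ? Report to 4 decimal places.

For Normal data with known variance σ², a Normal(μ₀, σ₀²) prior on μ is conjugate. Posterior precision = 1/σ₀² + n/σ²; posterior mean is the precision-weighted average of μ₀ and x̄.
Σxᵢ = 268.21 + 191.18 + 176.89 + 208.26 + 352.95 + 189.49 + 166.42 + 301.68 + 412.86 + 301.84 + 364.48 + 337.70 + 262.67 + 340.52 + 350.07 = 4225.22, so n·x̄ = 4225.22.
σ₀² = 76.97² = 5924.3809, σ² = 63.95² = 4089.6025; σ² + n·σ₀² = 4089.6025 + 15·5924.3809 = 92955.316.
Posterior mean = (μ₀/σ₀² + n·x̄/σ²)/(1/σ₀² + n/σ²) = (σ²·μ₀ + σ₀²·n·x̄)/(σ² + n·σ₀²) = (4089.6025·299.45 + 5924.3809·4225.22)/92955.316 = 26256444.134923/92955.316 = 282.4631.

282.4631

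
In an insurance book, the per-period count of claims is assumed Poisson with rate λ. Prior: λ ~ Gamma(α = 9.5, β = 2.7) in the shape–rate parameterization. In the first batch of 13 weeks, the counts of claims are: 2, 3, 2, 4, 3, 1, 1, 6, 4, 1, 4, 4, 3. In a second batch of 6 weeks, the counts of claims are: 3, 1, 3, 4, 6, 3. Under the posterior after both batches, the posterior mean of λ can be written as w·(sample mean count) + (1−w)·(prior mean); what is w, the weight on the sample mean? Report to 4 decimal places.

0.8756

With a Gamma(shape α, rate β) prior, the Poisson likelihood is conjugate: the posterior is Gamma(α + ΣXᵢ, β + n).
Total number of weeks: n = 13 + 6 = 19.
Posterior mean = (α₀+S)/(β₀+n) = [n/(β₀+n)]·(S/n) + [β₀/(β₀+n)]·(α₀/β₀), so only n and β₀ enter the weight.
Weight on data w = n/(β₀+n) = 19/(2.7+19) = 19/21.7 = 0.8756.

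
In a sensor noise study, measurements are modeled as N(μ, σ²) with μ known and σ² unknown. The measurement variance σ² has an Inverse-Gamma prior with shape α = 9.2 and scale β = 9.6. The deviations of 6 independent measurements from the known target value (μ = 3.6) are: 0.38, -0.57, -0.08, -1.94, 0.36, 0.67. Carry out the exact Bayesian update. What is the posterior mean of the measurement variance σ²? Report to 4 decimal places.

1.0722

With known mean μ and an Inverse-Gamma(α, β) prior on σ², the Normal likelihood is conjugate: posterior is Inv-Gamma(α + n/2, β + Σ(xᵢ−μ)²/2).
Σ(xᵢ−μ)² = (0.38)² + (-0.57)² + (-0.08)² + (-1.94)² + (0.36)² + (0.67)² = 4.8178.
Posterior: Inv-Gamma(9.2 + 6/2, 9.6 + 4.8178/2) = Inv-Gamma(12.20, 12.00890).
E[σ²|data] = β/(α−1) = 12.00890/11.20 = 1.0722.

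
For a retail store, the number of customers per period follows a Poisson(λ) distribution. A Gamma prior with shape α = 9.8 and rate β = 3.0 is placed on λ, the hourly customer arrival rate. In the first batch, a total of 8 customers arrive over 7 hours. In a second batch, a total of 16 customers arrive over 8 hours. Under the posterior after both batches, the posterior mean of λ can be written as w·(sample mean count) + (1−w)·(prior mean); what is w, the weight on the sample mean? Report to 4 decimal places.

0.8333

With a Gamma(shape α, rate β) prior, the Poisson likelihood is conjugate: the posterior is Gamma(α + ΣXᵢ, β + n).
Total number of hours: n = 7 + 8 = 15.
Posterior mean = (α₀+S)/(β₀+n) = [n/(β₀+n)]·(S/n) + [β₀/(β₀+n)]·(α₀/β₀), so only n and β₀ enter the weight.
Weight on data w = n/(β₀+n) = 15/(3.0+15) = 15/18.0 = 0.8333.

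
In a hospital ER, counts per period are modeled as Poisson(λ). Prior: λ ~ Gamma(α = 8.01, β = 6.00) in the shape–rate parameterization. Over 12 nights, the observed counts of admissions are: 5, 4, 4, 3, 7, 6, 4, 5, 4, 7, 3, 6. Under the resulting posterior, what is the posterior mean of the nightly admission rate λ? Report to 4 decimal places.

3.6672

With a Gamma(shape α, rate β) prior, the Poisson likelihood is conjugate: the posterior is Gamma(α + ΣXᵢ, β + n).
Sum of counts S = 58 over n = 12 nights.
Posterior: Gamma(α+S, β+n) = Gamma(8.01+58, 6.00+12) = Gamma(66.01, 18.00).
Posterior mean = α/β = 66.01/18.00 = 3.6672.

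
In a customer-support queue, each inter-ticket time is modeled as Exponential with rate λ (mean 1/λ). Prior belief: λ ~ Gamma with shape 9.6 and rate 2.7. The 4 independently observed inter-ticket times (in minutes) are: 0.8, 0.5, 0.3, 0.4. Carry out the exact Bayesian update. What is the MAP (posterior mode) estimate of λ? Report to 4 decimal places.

2.6809

With a Gamma(shape α, rate β) prior on the exponential rate λ, the posterior after n observations with total T = Σxᵢ is Gamma(α+n, β+T).
Sum of observations T = 2.0 minutes; n = 4.
Posterior: Gamma(9.6+4, 2.7+2.0) = Gamma(13.6, 4.7).
Mode = (α−1)/β = 2.6809.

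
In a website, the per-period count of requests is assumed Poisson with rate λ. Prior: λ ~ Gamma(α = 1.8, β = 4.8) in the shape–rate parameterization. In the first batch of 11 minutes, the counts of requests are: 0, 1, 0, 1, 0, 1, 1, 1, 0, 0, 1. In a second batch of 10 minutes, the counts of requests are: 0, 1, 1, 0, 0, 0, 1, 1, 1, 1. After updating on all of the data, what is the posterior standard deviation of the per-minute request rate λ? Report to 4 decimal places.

0.1440

With a Gamma(shape α, rate β) prior, the Poisson likelihood is conjugate: the posterior is Gamma(α + ΣXᵢ, β + n).
Batch 1: sum of counts S = 6 over n = 11 minutes.
After batch 1: Gamma(α+S, β+n) = Gamma(1.8+6, 4.8+11) = Gamma(7.8, 15.8).
Batch 2: sum of counts S = 6 over n = 10 minutes.
After batch 2: Gamma(α+S, β+n) = Gamma(7.8+6, 15.8+10) = Gamma(13.8, 25.8).
SD = √α/β = √13.8/25.8 = 0.1440.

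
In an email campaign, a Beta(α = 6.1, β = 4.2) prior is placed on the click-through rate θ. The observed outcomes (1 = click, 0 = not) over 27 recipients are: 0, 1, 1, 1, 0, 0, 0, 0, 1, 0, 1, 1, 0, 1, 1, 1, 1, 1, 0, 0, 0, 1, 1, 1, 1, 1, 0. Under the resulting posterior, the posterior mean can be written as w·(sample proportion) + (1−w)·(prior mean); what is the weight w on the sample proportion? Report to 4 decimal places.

The Beta prior is conjugate to a Binomial/Bernoulli likelihood; the update adds successes to α and failures to β.
Posterior mean = (α₀+k)/(α₀+β₀+n) = [n/(α₀+β₀+n)]·(k/n) + [(α₀+β₀)/(α₀+β₀+n)]·α₀/(α₀+β₀), so only n and the prior enter the weight.
The weight on the data is w = n/(α₀+β₀+n) = 27/(6.1+4.2+27) = 27/37.3 = 0.7239.

0.7239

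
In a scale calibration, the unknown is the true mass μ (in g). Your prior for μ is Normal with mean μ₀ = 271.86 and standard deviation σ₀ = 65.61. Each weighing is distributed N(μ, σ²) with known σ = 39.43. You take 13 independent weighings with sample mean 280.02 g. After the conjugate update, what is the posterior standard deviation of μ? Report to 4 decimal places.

10.7871

For Normal data with known variance σ², a Normal(μ₀, σ₀²) prior on μ is conjugate. Posterior precision = 1/σ₀² + n/σ²; posterior mean is the precision-weighted average of μ₀ and x̄.
σ₀² = 65.61² = 4304.6721, σ² = 39.43² = 1554.7249; σ² + n·σ₀² = 1554.7249 + 13·4304.6721 = 57515.4622.
Posterior precision = 1/σ₀² + n/σ² = 1/4304.6721 + 13/1554.7249 = (σ² + n·σ₀²)/(σ₀²σ²) = 57515.4622/(4304.6721·1554.7249); posterior variance σₙ² = σ₀²σ²/(σ² + n·σ₀²) = 4304.6721·1554.7249/57515.4622 = 116.361421.
Posterior SD = √σₙ² = √(4304.6721·1554.7249/57515.4622) = 10.7871.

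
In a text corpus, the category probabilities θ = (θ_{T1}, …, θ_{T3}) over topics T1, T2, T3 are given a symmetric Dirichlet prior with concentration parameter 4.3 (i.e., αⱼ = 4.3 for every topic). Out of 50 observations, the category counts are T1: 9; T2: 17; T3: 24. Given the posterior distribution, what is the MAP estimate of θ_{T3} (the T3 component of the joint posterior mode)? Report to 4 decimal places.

0.4558

The Dirichlet prior is conjugate to the Multinomial likelihood: each posterior αⱼ = prior αⱼ + observed count nⱼ.
Posterior concentration: (13.3, 21.3, 28.3), total = 62.9.
Joint mode component: (α_{T3}−1)/(Σα−K) = 27.3/59.9 = 0.4558.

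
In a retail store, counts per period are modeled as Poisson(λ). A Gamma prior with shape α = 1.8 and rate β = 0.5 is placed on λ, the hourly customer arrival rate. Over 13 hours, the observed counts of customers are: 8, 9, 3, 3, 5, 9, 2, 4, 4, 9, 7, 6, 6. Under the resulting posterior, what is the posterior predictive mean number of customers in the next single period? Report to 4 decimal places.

With a Gamma(shape α, rate β) prior, the Poisson likelihood is conjugate: the posterior is Gamma(α + ΣXᵢ, β + n).
Sum of counts S = 75 over n = 13 hours.
Posterior: Gamma(α+S, β+n) = Gamma(1.8+75, 0.5+13) = Gamma(76.8, 13.5).
The predictive distribution for one future period is NegBinom with mean α/β = 5.6889.

5.6889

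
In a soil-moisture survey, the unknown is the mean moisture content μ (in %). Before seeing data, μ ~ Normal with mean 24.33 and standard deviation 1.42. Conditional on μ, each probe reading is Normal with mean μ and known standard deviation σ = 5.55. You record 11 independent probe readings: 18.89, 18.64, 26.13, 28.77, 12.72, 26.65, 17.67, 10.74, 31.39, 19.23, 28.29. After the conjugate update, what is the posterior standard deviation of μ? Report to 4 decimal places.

1.0827

For Normal data with known variance σ², a Normal(μ₀, σ₀²) prior on μ is conjugate. Posterior precision = 1/σ₀² + n/σ²; posterior mean is the precision-weighted average of μ₀ and x̄.
σ₀² = 1.42² = 2.0164, σ² = 5.55² = 30.8025; σ² + n·σ₀² = 30.8025 + 11·2.0164 = 52.9829.
Posterior precision = 1/σ₀² + n/σ² = 1/2.0164 + 11/30.8025 = (σ² + n·σ₀²)/(σ₀²σ²) = 52.9829/(2.0164·30.8025); posterior variance σₙ² = σ₀²σ²/(σ² + n·σ₀²) = 2.0164·30.8025/52.9829 = 1.172268.
Posterior SD = √σₙ² = √(2.0164·30.8025/52.9829) = 1.0827.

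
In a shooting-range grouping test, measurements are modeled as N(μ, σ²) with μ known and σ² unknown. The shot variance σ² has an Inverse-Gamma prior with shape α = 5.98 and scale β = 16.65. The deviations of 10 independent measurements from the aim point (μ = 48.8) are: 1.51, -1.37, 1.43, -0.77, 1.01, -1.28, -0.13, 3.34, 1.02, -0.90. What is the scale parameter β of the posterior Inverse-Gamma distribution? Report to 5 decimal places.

With known mean μ and an Inverse-Gamma(α, β) prior on σ², the Normal likelihood is conjugate: posterior is Inv-Gamma(α + n/2, β + Σ(xᵢ−μ)²/2).
Σ(xᵢ−μ)² = (1.51)² + (-1.37)² + (1.43)² + (-0.77)² + (1.01)² + (-1.28)² + (-0.13)² + (3.34)² + (1.02)² + (-0.90)² = 22.4762.
Posterior: Inv-Gamma(5.98 + 10/2, 16.65 + 22.4762/2) = Inv-Gamma(10.98, 27.88810).
Posterior β = 27.88810.

27.88810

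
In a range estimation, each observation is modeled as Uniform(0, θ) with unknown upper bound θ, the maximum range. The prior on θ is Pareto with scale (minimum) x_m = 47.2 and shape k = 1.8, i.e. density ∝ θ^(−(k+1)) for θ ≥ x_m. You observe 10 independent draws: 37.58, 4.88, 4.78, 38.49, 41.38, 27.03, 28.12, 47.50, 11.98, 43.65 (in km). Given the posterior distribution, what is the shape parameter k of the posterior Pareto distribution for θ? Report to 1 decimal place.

11.8

A Pareto(scale x_m, shape k) prior on the upper bound θ of Uniform(0, θ) is conjugate: posterior is Pareto(max(x_m, max xᵢ), k + n).
Sample maximum = 47.50; prior scale x_m = 47.2 → posterior scale = max = 47.50.
Posterior shape = 1.8 + 10 = 11.8.
Posterior shape k = 11.8.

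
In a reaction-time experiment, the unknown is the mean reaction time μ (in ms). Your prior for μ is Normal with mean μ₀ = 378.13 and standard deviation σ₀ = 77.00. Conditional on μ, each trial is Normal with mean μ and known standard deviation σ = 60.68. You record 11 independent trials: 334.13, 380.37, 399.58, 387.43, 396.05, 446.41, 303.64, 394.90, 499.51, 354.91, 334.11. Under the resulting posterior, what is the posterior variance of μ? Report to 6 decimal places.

316.844867

For Normal data with known variance σ², a Normal(μ₀, σ₀²) prior on μ is conjugate. Posterior precision = 1/σ₀² + n/σ²; posterior mean is the precision-weighted average of μ₀ and x̄.
σ₀² = 77.00² = 5929, σ² = 60.68² = 3682.0624; σ² + n·σ₀² = 3682.0624 + 11·5929 = 68901.0624.
Posterior precision = 1/σ₀² + n/σ² = 1/5929 + 11/3682.0624 = (σ² + n·σ₀²)/(σ₀²σ²) = 68901.0624/(5929·3682.0624); posterior variance σₙ² = σ₀²σ²/(σ² + n·σ₀²) = 5929·3682.0624/68901.0624 = 316.844867.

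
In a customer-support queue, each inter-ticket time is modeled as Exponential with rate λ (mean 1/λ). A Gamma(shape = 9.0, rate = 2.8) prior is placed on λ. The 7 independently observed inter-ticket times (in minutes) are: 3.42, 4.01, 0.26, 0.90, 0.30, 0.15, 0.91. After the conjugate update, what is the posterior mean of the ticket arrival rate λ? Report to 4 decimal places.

1.2549

With a Gamma(shape α, rate β) prior on the exponential rate λ, the posterior after n observations with total T = Σxᵢ is Gamma(α+n, β+T).
Sum of observations T = 9.95 minutes; n = 7.
Posterior: Gamma(9.0+7, 2.8+9.95) = Gamma(16.0, 12.75).
Posterior mean of λ = α/β = 16.0/12.75 = 1.2549.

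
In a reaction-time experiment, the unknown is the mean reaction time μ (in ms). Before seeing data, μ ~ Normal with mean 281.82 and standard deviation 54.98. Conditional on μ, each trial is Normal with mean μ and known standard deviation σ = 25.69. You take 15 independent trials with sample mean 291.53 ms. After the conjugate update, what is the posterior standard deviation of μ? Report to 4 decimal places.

6.5854

For Normal data with known variance σ², a Normal(μ₀, σ₀²) prior on μ is conjugate. Posterior precision = 1/σ₀² + n/σ²; posterior mean is the precision-weighted average of μ₀ and x̄.
σ₀² = 54.98² = 3022.8004, σ² = 25.69² = 659.9761; σ² + n·σ₀² = 659.9761 + 15·3022.8004 = 46001.9821.
Posterior precision = 1/σ₀² + n/σ² = 1/3022.8004 + 15/659.9761 = (σ² + n·σ₀²)/(σ₀²σ²) = 46001.9821/(3022.8004·659.9761); posterior variance σₙ² = σ₀²σ²/(σ² + n·σ₀²) = 3022.8004·659.9761/46001.9821 = 43.367175.
Posterior SD = √σₙ² = √(3022.8004·659.9761/46001.9821) = 6.5854.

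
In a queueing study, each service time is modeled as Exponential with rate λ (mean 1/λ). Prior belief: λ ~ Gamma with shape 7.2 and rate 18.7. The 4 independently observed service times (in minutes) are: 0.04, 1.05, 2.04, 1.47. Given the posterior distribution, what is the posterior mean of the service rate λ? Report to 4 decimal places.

0.4807

With a Gamma(shape α, rate β) prior on the exponential rate λ, the posterior after n observations with total T = Σxᵢ is Gamma(α+n, β+T).
Sum of observations T = 4.60 minutes; n = 4.
Posterior: Gamma(7.2+4, 18.7+4.60) = Gamma(11.2, 23.30).
Posterior mean of λ = α/β = 11.2/23.30 = 0.4807.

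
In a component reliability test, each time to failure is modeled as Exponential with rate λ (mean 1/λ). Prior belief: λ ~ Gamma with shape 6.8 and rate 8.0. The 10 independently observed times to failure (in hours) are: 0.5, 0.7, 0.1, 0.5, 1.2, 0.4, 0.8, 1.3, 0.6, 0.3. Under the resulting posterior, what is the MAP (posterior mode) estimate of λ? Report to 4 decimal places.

1.0972

With a Gamma(shape α, rate β) prior on the exponential rate λ, the posterior after n observations with total T = Σxᵢ is Gamma(α+n, β+T).
Sum of observations T = 6.4 hours; n = 10.
Posterior: Gamma(6.8+10, 8.0+6.4) = Gamma(16.8, 14.4).
Mode = (α−1)/β = 1.0972.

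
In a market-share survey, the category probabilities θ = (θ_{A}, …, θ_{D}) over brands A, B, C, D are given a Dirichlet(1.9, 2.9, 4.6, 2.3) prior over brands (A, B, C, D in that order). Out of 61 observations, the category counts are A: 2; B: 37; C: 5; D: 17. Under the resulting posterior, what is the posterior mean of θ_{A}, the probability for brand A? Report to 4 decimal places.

0.0536

The Dirichlet prior is conjugate to the Multinomial likelihood: each posterior αⱼ = prior αⱼ + observed count nⱼ.
Posterior concentration: (3.9, 39.9, 9.6, 19.3), total = 72.7.
E[θ_{A}|data] = α_{A}/Σα = 3.9/72.7 = 0.0536.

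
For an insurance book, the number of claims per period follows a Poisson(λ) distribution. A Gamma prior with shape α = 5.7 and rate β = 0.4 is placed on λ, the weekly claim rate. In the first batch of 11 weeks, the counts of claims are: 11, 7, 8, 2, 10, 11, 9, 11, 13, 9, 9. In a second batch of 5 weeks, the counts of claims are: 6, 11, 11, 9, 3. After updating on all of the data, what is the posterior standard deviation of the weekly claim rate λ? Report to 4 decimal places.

0.7360

With a Gamma(shape α, rate β) prior, the Poisson likelihood is conjugate: the posterior is Gamma(α + ΣXᵢ, β + n).
Batch 1: sum of counts S = 100 over n = 11 weeks.
After batch 1: Gamma(α+S, β+n) = Gamma(5.7+100, 0.4+11) = Gamma(105.7, 11.4).
Batch 2: sum of counts S = 40 over n = 5 weeks.
After batch 2: Gamma(α+S, β+n) = Gamma(105.7+40, 11.4+5) = Gamma(145.7, 16.4).
SD = √α/β = √145.7/16.4 = 0.7360.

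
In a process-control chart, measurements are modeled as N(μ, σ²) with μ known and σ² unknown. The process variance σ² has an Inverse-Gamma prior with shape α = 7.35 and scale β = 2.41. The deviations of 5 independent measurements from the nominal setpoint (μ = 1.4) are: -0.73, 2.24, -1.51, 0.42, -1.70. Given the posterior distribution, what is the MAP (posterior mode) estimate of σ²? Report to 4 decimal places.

0.7243

With known mean μ and an Inverse-Gamma(α, β) prior on σ², the Normal likelihood is conjugate: posterior is Inv-Gamma(α + n/2, β + Σ(xᵢ−μ)²/2).
Σ(xᵢ−μ)² = (-0.73)² + (2.24)² + (-1.51)² + (0.42)² + (-1.70)² = 10.8970.
Posterior: Inv-Gamma(7.35 + 5/2, 2.41 + 10.8970/2) = Inv-Gamma(9.85, 7.85850).
Mode = β/(α+1) = 7.85850/10.85 = 0.7243.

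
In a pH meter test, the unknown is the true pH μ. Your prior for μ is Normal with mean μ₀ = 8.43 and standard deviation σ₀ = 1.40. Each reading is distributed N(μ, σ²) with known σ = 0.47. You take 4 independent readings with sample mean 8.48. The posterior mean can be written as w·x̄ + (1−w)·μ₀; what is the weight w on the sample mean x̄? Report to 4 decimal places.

0.9726

For Normal data with known variance σ², a Normal(μ₀, σ₀²) prior on μ is conjugate. Posterior precision = 1/σ₀² + n/σ²; posterior mean is the precision-weighted average of μ₀ and x̄.
σ₀² = 1.40² = 1.96, σ² = 0.47² = 0.2209. Prior precision 1/σ₀² = 1/1.96; data precision n/σ² = 4/0.2209.
w = (n/σ²)/(1/σ₀² + n/σ²) = n·σ₀²/(σ² + n·σ₀²) = 4·1.96/(0.2209 + 4·1.96) = 7.84/8.0609 = 0.9726.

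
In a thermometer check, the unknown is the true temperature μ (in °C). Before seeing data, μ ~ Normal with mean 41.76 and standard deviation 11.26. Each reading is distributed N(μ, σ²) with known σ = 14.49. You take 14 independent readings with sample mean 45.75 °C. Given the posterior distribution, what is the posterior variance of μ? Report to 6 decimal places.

For Normal data with known variance σ², a Normal(μ₀, σ₀²) prior on μ is conjugate. Posterior precision = 1/σ₀² + n/σ²; posterior mean is the precision-weighted average of μ₀ and x̄.
σ₀² = 11.26² = 126.7876, σ² = 14.49² = 209.9601; σ² + n·σ₀² = 209.9601 + 14·126.7876 = 1984.9865.
Posterior precision = 1/σ₀² + n/σ² = 1/126.7876 + 14/209.9601 = (σ² + n·σ₀²)/(σ₀²σ²) = 1984.9865/(126.7876·209.9601); posterior variance σₙ² = σ₀²σ²/(σ² + n·σ₀²) = 126.7876·209.9601/1984.9865 = 13.410840.

13.410840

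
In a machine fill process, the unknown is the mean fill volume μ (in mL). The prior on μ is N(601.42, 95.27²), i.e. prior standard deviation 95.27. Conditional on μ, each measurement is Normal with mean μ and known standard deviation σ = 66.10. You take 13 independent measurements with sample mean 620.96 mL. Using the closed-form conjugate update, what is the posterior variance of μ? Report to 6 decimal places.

For Normal data with known variance σ², a Normal(μ₀, σ₀²) prior on μ is conjugate. Posterior precision = 1/σ₀² + n/σ²; posterior mean is the precision-weighted average of μ₀ and x̄.
σ₀² = 95.27² = 9076.3729, σ² = 66.10² = 4369.21; σ² + n·σ₀² = 4369.21 + 13·9076.3729 = 122362.0577.
Posterior precision = 1/σ₀² + n/σ² = 1/9076.3729 + 13/4369.21 = (σ² + n·σ₀²)/(σ₀²σ²) = 122362.0577/(9076.3729·4369.21); posterior variance σₙ² = σ₀²σ²/(σ² + n·σ₀²) = 9076.3729·4369.21/122362.0577 = 324.092125.

324.092125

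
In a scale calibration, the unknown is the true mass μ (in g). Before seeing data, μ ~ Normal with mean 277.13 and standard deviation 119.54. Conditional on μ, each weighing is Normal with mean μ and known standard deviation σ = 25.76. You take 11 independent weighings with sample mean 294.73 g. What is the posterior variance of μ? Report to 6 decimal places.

60.071641

For Normal data with known variance σ², a Normal(μ₀, σ₀²) prior on μ is conjugate. Posterior precision = 1/σ₀² + n/σ²; posterior mean is the precision-weighted average of μ₀ and x̄.
σ₀² = 119.54² = 14289.8116, σ² = 25.76² = 663.5776; σ² + n·σ₀² = 663.5776 + 11·14289.8116 = 157851.5052.
Posterior precision = 1/σ₀² + n/σ² = 1/14289.8116 + 11/663.5776 = (σ² + n·σ₀²)/(σ₀²σ²) = 157851.5052/(14289.8116·663.5776); posterior variance σₙ² = σ₀²σ²/(σ² + n·σ₀²) = 14289.8116·663.5776/157851.5052 = 60.071641.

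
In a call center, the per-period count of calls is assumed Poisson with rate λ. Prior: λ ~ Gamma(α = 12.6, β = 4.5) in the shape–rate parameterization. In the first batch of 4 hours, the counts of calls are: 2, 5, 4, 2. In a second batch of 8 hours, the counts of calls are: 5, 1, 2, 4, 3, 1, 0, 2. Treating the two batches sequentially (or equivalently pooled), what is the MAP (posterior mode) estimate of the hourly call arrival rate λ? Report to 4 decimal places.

With a Gamma(shape α, rate β) prior, the Poisson likelihood is conjugate: the posterior is Gamma(α + ΣXᵢ, β + n).
Batch 1: sum of counts S = 13 over n = 4 hours.
After batch 1: Gamma(α+S, β+n) = Gamma(12.6+13, 4.5+4) = Gamma(25.6, 8.5).
Batch 2: sum of counts S = 18 over n = 8 hours.
After batch 2: Gamma(α+S, β+n) = Gamma(25.6+18, 8.5+8) = Gamma(43.6, 16.5).
Mode of Gamma(α,β) for α≥1 is (α−1)/β = 42.6/16.5 = 2.5818.

2.5818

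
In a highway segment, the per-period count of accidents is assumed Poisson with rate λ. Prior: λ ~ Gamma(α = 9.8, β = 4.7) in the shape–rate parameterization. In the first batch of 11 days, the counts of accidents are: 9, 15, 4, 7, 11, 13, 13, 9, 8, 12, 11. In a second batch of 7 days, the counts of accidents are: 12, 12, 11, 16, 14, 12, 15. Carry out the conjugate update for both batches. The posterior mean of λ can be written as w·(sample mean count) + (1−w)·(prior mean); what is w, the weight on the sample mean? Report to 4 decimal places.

0.7930

With a Gamma(shape α, rate β) prior, the Poisson likelihood is conjugate: the posterior is Gamma(α + ΣXᵢ, β + n).
Total number of days: n = 11 + 7 = 18.
Posterior mean = (α₀+S)/(β₀+n) = [n/(β₀+n)]·(S/n) + [β₀/(β₀+n)]·(α₀/β₀), so only n and β₀ enter the weight.
Weight on data w = n/(β₀+n) = 18/(4.7+18) = 18/22.7 = 0.7930.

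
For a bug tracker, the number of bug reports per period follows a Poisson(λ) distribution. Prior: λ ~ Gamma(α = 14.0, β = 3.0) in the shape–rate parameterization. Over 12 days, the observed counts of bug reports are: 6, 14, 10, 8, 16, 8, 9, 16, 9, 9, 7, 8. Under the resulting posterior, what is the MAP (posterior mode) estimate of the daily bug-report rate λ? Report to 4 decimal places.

With a Gamma(shape α, rate β) prior, the Poisson likelihood is conjugate: the posterior is Gamma(α + ΣXᵢ, β + n).
Sum of counts S = 120 over n = 12 days.
Posterior: Gamma(α+S, β+n) = Gamma(14.0+120, 3.0+12) = Gamma(134.0, 15.0).
Mode of Gamma(α,β) for α≥1 is (α−1)/β = 133.0/15.0 = 8.8667.

8.8667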